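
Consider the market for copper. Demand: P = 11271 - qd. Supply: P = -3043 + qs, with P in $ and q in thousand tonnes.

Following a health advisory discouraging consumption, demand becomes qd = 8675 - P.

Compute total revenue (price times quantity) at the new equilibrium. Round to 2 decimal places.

16498944.00

Before the shock: 11271 - P = P + 3043 ⇒ 8228 = 2P ⇒ P = 4114, q = 7157.
With the change applied: demand qd = 8675 - P, supply qs = P + 3043.
Setting them equal: 8675 - P = P + 3043 → 5632 = 2P, so P = 2816 and q = 5859.
New expenditure = 2816 × 5859 = 16498944.00.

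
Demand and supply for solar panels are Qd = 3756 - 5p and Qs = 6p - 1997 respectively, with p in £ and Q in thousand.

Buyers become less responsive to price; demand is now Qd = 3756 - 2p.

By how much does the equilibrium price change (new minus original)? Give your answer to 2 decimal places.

+196.13

Initially, 3756 - 5p = 6p - 1997, so 5753 = 11p and p = 523, Q = 1141.
The shock moves the curves to Qd = 3756 - 2p and Qs = 6p - 1997.
Clearing the new market: 3756 - 2p = 6p - 1997, so p = 719.125 and Q = 2317.75.
Δp = 719.125 − 523 = +196.13.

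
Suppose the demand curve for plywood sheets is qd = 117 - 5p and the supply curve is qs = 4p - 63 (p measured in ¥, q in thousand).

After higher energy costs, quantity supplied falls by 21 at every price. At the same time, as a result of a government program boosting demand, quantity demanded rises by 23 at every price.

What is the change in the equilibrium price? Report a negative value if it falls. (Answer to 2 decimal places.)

Before the shock: 117 - 5p = 4p - 63 ⇒ 180 = 9p ⇒ p = 20, q = 17.
The shock moves the curves to qd = 140 - 5p and qs = 4p - 84.
Setting them equal: 140 - 5p = 4p - 84 → 224 = 9p, so p = 224/9 ≈ 24.8889 and q = 140/9 ≈ 15.5556.
Δp = 24.8889 − 20 = +4.89.

+4.89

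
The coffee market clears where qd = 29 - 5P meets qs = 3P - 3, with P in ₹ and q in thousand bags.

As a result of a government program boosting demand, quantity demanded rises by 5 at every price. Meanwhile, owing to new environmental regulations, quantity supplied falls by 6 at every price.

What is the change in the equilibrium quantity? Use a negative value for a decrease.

-1.875

Initially, 29 - 5P = 3P - 3, so 32 = 8P and P = 4, q = 9.
The shock moves the curves to qd = 34 - 5P and qs = 3P - 9.
New equilibrium: 34 - 5P = 3P - 9 ⇒ 43 = 8P ⇒ P = 5.375, q = 7.125.
Δq = 7.125 − 9 = -1.875.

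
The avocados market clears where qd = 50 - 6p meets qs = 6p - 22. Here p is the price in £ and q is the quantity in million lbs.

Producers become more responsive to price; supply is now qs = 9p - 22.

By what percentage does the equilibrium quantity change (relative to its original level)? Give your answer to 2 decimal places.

+51.43

Initially, 50 - 6p = 6p - 22, so 72 = 12p and p = 6, q = 14.
The shock moves the curves to qd = 50 - 6p and qs = 9p - 22.
Setting them equal: 50 - 6p = 9p - 22 → 72 = 15p, so p = 4.8 and q = 21.2.
%Δq = (21.2 − 14) / 14 × 100 = +51.43%.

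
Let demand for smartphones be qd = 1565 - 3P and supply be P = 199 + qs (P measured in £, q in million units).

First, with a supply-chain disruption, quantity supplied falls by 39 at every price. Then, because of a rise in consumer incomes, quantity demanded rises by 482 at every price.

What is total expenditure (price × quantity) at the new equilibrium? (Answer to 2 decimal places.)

190369.06

Before the shock: 1565 - 3P = P - 199 ⇒ 1764 = 4P ⇒ P = 441, q = 242.
With the change applied: demand qd = 2047 - 3P, supply qs = P - 238.
Clearing the new market: 2047 - 3P = P - 238, so P = 571.25 and q = 333.25.
New expenditure = 571.25 × 333.25 = 190369.06.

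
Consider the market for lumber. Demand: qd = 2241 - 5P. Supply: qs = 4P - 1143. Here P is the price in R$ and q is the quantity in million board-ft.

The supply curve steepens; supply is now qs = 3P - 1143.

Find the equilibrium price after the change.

Solve the original market: 2241 - 5P = 4P - 1143, hence P = 376 and q = 361.
The shock moves the curves to qd = 2241 - 5P and qs = 3P - 1143.
Equate the new curves: 2241 - 5P = 3P - 1143, giving 3384 = 8P, P = 423, q = 126.

423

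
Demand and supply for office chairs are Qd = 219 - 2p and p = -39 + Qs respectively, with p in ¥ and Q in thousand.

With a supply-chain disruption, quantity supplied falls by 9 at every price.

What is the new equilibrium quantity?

93

Initially, 219 - 2p = p + 39, so 180 = 3p and p = 60, Q = 99.
The shock moves the curves to Qd = 219 - 2p and Qs = p + 30.
Equate the new curves: 219 - 2p = p + 30, giving 189 = 3p, p = 63, Q = 93.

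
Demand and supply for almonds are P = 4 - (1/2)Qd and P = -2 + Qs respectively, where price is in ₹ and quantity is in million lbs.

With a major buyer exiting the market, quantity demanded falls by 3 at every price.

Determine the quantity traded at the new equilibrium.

Before the shock: 8 - 2P = P + 2 ⇒ 6 = 3P ⇒ P = 2, Q = 4.
The shock moves the curves to Qd = 5 - 2P and Qs = P + 2.
New equilibrium: 5 - 2P = P + 2 ⇒ 3 = 3P ⇒ P = 1, Q = 3.

3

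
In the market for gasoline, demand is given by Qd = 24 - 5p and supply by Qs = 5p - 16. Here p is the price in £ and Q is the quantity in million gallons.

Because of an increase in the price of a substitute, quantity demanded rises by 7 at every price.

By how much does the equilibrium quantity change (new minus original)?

Solve the original market: 24 - 5p = 5p - 16, hence p = 4 and Q = 4.
After the shift, demand is Qd = 31 - 5p and supply is Qs = 5p - 16.
Clearing the new market: 31 - 5p = 5p - 16, so p = 4.7 and Q = 7.5.
ΔQ = 7.5 − 4 = +3.5.

+3.5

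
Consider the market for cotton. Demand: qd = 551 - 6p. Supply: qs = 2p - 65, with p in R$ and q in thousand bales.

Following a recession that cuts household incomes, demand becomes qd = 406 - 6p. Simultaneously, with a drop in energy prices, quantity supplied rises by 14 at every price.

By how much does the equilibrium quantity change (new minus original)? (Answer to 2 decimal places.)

Initially, 551 - 6p = 2p - 65, so 616 = 8p and p = 77, q = 89.
The new curves are qd = 406 - 6p (demand) and qs = 2p - 51 (supply).
Clearing the new market: 406 - 6p = 2p - 51, so p = 57.125 and q = 63.25.
Δq = 63.25 − 89 = -25.75.

-25.75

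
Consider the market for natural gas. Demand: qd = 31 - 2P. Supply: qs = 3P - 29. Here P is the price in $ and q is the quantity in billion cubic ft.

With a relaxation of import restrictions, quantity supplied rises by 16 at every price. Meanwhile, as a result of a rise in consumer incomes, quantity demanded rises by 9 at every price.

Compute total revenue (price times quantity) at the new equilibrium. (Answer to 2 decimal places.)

Before the shock: 31 - 2P = 3P - 29 ⇒ 60 = 5P ⇒ P = 12, q = 7.
With the change applied: demand qd = 40 - 2P, supply qs = 3P - 13.
Clearing the new market: 40 - 2P = 3P - 13, so P = 10.6 and q = 18.8.
New expenditure = 10.6 × 18.8 = 199.28.

199.28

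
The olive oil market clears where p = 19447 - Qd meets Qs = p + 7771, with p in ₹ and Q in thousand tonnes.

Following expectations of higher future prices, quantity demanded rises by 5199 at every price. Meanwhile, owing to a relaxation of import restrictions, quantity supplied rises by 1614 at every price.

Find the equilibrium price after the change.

7630.5

Initially, 19447 - p = p + 7771, so 11676 = 2p and p = 5838, Q = 13609.
The new curves are Qd = 24646 - p (demand) and Qs = p + 9385 (supply).
Equate the new curves: 24646 - p = p + 9385, giving 15261 = 2p, p = 7630.5, Q = 17015.5.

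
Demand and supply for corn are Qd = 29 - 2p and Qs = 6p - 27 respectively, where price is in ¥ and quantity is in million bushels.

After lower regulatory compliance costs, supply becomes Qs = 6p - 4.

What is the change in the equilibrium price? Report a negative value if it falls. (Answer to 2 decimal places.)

Solve the original market: 29 - 2p = 6p - 27, hence p = 7 and Q = 15.
With the change applied: demand Qd = 29 - 2p, supply Qs = 6p - 4.
New equilibrium: 29 - 2p = 6p - 4 ⇒ 33 = 8p ⇒ p = 4.125, Q = 20.75.
Δp = 4.125 − 7 = -2.88.

-2.88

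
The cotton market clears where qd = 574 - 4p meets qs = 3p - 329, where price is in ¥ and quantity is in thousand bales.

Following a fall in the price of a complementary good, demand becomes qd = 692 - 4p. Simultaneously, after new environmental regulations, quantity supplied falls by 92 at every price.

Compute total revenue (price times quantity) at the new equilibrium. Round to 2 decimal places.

8904.00

Before the shock: 574 - 4p = 3p - 329 ⇒ 903 = 7p ⇒ p = 129, q = 58.
The shock moves the curves to qd = 692 - 4p and qs = 3p - 421.
Setting them equal: 692 - 4p = 3p - 421 → 1113 = 7p, so p = 159 and q = 56.
New expenditure = 159 × 56 = 8904.00.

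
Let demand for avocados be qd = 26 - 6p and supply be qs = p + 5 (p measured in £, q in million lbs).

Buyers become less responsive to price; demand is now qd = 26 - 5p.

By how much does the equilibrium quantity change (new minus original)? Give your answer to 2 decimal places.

+0.50

Before the shock: 26 - 6p = p + 5 ⇒ 21 = 7p ⇒ p = 3, q = 8.
The shock moves the curves to qd = 26 - 5p and qs = p + 5.
Clearing the new market: 26 - 5p = p + 5, so p = 3.5 and q = 8.5.
Δq = 8.5 − 8 = +0.50.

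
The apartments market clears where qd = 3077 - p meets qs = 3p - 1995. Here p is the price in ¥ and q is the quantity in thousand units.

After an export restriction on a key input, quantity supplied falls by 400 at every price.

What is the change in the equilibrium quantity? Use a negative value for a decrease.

Solve the original market: 3077 - p = 3p - 1995, hence p = 1268 and q = 1809.
The new curves are qd = 3077 - p (demand) and qs = 3p - 2395 (supply).
Setting them equal: 3077 - p = 3p - 2395 → 5472 = 4p, so p = 1368 and q = 1709.
Δq = 1709 − 1809 = -100.

-100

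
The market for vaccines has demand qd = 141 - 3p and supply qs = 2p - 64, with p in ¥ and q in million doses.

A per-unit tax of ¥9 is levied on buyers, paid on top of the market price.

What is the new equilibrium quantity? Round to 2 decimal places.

7.20

Initially, 141 - 3p = 2p - 64, so 205 = 5p and p = 41, q = 18.
Since buyers pay the price plus the tax, the effective demand curve becomes qd = 114 - 3p.
Setting them equal: 114 - 3p = 2p - 64 → 178 = 5p, so p = 35.6 and q = 7.2.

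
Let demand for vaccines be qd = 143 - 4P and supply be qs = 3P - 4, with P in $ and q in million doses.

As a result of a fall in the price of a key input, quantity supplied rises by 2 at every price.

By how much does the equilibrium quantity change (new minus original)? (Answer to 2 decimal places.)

+1.14

Before the shock: 143 - 4P = 3P - 4 ⇒ 147 = 7P ⇒ P = 21, q = 59.
The new curves are qd = 143 - 4P (demand) and qs = 3P - 2 (supply).
Clearing the new market: 143 - 4P = 3P - 2, so P = 145/7 ≈ 20.7143 and q = 421/7 ≈ 60.1429.
Δq = 60.1429 − 59 = +1.14.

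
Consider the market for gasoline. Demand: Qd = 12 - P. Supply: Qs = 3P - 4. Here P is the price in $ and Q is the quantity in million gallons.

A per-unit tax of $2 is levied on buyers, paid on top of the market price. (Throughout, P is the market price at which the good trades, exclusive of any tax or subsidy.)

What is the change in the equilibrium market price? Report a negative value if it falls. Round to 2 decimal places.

Solve the original market: 12 - P = 3P - 4, hence P = 4 and Q = 8.
Since buyers pay the price plus the tax, the effective demand curve becomes Qd = 10 - P.
Clearing the new market: 10 - P = 3P - 4, so P = 3.5 and Q = 6.5.
ΔP = 3.5 − 4 = -0.50.

-0.50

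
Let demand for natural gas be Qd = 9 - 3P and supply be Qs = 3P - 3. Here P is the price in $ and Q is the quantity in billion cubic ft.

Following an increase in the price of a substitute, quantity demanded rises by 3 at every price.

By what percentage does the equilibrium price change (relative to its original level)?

Initially, 9 - 3P = 3P - 3, so 12 = 6P and P = 2, Q = 3.
The new curves are Qd = 12 - 3P (demand) and Qs = 3P - 3 (supply).
New equilibrium: 12 - 3P = 3P - 3 ⇒ 15 = 6P ⇒ P = 2.5, Q = 4.5.
%ΔP = (2.5 − 2) / 2 × 100 = +25%.

+25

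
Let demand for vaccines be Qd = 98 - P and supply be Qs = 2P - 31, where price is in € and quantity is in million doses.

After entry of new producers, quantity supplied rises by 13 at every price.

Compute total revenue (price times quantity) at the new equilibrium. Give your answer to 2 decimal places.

Solve the original market: 98 - P = 2P - 31, hence P = 43 and Q = 55.
After the shift, demand is Qd = 98 - P and supply is Qs = 2P - 18.
Equate the new curves: 98 - P = 2P - 18, giving 116 = 3P, P = 116/3 ≈ 38.6667, Q = 178/3 ≈ 59.3333.
New expenditure = 38.6667 × 59.3333 = 2294.22.

2294.22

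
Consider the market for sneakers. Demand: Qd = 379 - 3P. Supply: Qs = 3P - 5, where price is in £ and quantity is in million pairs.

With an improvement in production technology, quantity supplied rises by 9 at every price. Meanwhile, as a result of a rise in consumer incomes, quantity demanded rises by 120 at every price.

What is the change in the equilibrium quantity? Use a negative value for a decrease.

Initially, 379 - 3P = 3P - 5, so 384 = 6P and P = 64, Q = 187.
The shock moves the curves to Qd = 499 - 3P and Qs = 3P + 4.
New equilibrium: 499 - 3P = 3P + 4 ⇒ 495 = 6P ⇒ P = 82.5, Q = 251.5.
ΔQ = 251.5 − 187 = +64.5.

+64.5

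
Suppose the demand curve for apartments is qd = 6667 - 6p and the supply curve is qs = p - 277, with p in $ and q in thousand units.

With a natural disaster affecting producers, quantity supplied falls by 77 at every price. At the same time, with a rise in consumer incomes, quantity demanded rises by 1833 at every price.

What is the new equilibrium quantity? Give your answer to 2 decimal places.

Before the shock: 6667 - 6p = p - 277 ⇒ 6944 = 7p ⇒ p = 992, q = 715.
The new curves are qd = 8500 - 6p (demand) and qs = p - 354 (supply).
New equilibrium: 8500 - 6p = p - 354 ⇒ 8854 = 7p ⇒ p = 8854/7 ≈ 1264.8571, q = 6376/7 ≈ 910.8571.

910.86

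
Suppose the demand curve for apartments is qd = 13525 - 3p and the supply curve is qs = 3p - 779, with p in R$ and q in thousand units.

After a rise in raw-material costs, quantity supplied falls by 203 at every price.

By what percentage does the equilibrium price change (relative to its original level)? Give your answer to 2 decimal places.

+1.42

Original equilibrium: 13525 - 3p = 3p - 779 gives 14304 = 6p, so p = 2384 and q = 6373.
The shock moves the curves to qd = 13525 - 3p and qs = 3p - 982.
Setting them equal: 13525 - 3p = 3p - 982 → 14507 = 6p, so p = 14507/6 ≈ 2417.8333 and q = 6271.5.
%Δp = (2417.8333 − 2384) / 2384 × 100 = +1.42%.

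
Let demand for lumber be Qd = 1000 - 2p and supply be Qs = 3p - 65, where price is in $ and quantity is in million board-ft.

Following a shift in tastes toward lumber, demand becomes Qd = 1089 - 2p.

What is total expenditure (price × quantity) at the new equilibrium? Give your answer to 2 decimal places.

144803.92

Original equilibrium: 1000 - 2p = 3p - 65 gives 1065 = 5p, so p = 213 and Q = 574.
With the change applied: demand Qd = 1089 - 2p, supply Qs = 3p - 65.
Clearing the new market: 1089 - 2p = 3p - 65, so p = 230.8 and Q = 627.4.
New expenditure = 230.8 × 627.4 = 144803.92.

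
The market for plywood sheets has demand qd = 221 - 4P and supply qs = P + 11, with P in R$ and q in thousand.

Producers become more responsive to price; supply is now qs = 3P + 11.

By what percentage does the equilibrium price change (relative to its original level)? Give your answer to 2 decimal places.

Initially, 221 - 4P = P + 11, so 210 = 5P and P = 42, q = 53.
With the change applied: demand qd = 221 - 4P, supply qs = 3P + 11.
Clearing the new market: 221 - 4P = 3P + 11, so P = 30 and q = 101.
%ΔP = (30 − 42) / 42 × 100 = -28.57%.

-28.57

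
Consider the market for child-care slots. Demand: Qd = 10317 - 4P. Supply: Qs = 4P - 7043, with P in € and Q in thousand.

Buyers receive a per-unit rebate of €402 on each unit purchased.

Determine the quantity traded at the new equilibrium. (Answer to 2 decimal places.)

2441.00

Initially, 10317 - 4P = 4P - 7043, so 17360 = 8P and P = 2170, Q = 1637.
Since buyers' out-of-pocket price is the market price minus the rebate, the effective demand curve becomes Qd = 11925 - 4P.
New equilibrium: 11925 - 4P = 4P - 7043 ⇒ 18968 = 8P ⇒ P = 2371, Q = 2441.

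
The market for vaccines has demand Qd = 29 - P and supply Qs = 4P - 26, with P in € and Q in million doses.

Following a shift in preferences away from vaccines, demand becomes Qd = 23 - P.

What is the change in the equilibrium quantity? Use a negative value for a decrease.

Original equilibrium: 29 - P = 4P - 26 gives 55 = 5P, so P = 11 and Q = 18.
With the change applied: demand Qd = 23 - P, supply Qs = 4P - 26.
New equilibrium: 23 - P = 4P - 26 ⇒ 49 = 5P ⇒ P = 9.8, Q = 13.2.
ΔQ = 13.2 − 18 = -4.8.

-4.8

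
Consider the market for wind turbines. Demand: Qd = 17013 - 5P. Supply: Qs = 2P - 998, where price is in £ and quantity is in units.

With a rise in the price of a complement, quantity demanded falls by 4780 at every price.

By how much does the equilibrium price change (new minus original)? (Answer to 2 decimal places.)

Original equilibrium: 17013 - 5P = 2P - 998 gives 18011 = 7P, so P = 2573 and Q = 4148.
After the shift, demand is Qd = 12233 - 5P and supply is Qs = 2P - 998.
Clearing the new market: 12233 - 5P = 2P - 998, so P = 13231/7 ≈ 1890.1429 and Q = 19476/7 ≈ 2782.2857.
ΔP = 1890.1429 − 2573 = -682.86.

-682.86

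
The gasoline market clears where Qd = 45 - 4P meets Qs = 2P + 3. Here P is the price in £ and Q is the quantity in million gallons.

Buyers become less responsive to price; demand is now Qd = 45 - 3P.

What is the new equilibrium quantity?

19.8

Initially, 45 - 4P = 2P + 3, so 42 = 6P and P = 7, Q = 17.
The new curves are Qd = 45 - 3P (demand) and Qs = 2P + 3 (supply).
New equilibrium: 45 - 3P = 2P + 3 ⇒ 42 = 5P ⇒ P = 8.4, Q = 19.8.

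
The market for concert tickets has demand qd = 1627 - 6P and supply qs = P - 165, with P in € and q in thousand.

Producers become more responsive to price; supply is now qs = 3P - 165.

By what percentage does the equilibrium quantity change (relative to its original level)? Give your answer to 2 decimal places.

Original equilibrium: 1627 - 6P = P - 165 gives 1792 = 7P, so P = 256 and q = 91.
With the change applied: demand qd = 1627 - 6P, supply qs = 3P - 165.
Clearing the new market: 1627 - 6P = 3P - 165, so P = 1792/9 ≈ 199.1111 and q = 1297/3 ≈ 432.3333.
%Δq = (432.3333 − 91) / 91 × 100 = +375.09%.

+375.09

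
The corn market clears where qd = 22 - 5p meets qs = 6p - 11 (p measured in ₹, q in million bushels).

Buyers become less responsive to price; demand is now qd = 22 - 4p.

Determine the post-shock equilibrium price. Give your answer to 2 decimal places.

3.30

Initially, 22 - 5p = 6p - 11, so 33 = 11p and p = 3, q = 7.
With the change applied: demand qd = 22 - 4p, supply qs = 6p - 11.
Clearing the new market: 22 - 4p = 6p - 11, so p = 3.3 and q = 8.8.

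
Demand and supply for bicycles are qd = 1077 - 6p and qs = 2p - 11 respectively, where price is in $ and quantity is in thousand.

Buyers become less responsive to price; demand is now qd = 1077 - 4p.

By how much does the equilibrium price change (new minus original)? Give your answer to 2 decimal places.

Solve the original market: 1077 - 6p = 2p - 11, hence p = 136 and q = 261.
After the shift, demand is qd = 1077 - 4p and supply is qs = 2p - 11.
New equilibrium: 1077 - 4p = 2p - 11 ⇒ 1088 = 6p ⇒ p = 544/3 ≈ 181.3333, q = 1055/3 ≈ 351.6667.
Δp = 181.3333 − 136 = +45.33.

+45.33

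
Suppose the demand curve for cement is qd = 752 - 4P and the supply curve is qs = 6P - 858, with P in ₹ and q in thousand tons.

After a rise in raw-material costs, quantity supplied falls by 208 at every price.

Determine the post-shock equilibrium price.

181.8

Initially, 752 - 4P = 6P - 858, so 1610 = 10P and P = 161, q = 108.
The new curves are qd = 752 - 4P (demand) and qs = 6P - 1066 (supply).
Setting them equal: 752 - 4P = 6P - 1066 → 1818 = 10P, so P = 181.8 and q = 24.8.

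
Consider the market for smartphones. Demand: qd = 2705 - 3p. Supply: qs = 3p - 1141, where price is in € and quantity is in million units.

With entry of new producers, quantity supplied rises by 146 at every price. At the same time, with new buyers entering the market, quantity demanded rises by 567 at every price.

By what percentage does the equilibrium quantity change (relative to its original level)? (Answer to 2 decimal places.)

Before the shock: 2705 - 3p = 3p - 1141 ⇒ 3846 = 6p ⇒ p = 641, q = 782.
The new curves are qd = 3272 - 3p (demand) and qs = 3p - 995 (supply).
Setting them equal: 3272 - 3p = 3p - 995 → 4267 = 6p, so p = 4267/6 ≈ 711.1667 and q = 1138.5.
%Δq = (1138.5 − 782) / 782 × 100 = +45.59%.

+45.59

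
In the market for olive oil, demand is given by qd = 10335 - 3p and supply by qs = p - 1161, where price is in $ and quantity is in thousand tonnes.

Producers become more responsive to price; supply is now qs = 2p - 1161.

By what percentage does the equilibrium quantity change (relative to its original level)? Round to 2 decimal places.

Before the shock: 10335 - 3p = p - 1161 ⇒ 11496 = 4p ⇒ p = 2874, q = 1713.
After the shift, demand is qd = 10335 - 3p and supply is qs = 2p - 1161.
New equilibrium: 10335 - 3p = 2p - 1161 ⇒ 11496 = 5p ⇒ p = 2299.2, q = 3437.4.
%Δq = (3437.4 − 1713) / 1713 × 100 = +100.67%.

+100.67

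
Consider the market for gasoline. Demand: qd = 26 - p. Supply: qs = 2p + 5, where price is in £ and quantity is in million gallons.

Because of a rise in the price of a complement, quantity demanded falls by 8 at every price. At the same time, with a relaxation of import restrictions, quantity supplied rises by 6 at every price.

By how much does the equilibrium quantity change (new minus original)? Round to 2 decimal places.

-3.33

Original equilibrium: 26 - p = 2p + 5 gives 21 = 3p, so p = 7 and q = 19.
After the shift, demand is qd = 18 - p and supply is qs = 2p + 11.
Setting them equal: 18 - p = 2p + 11 → 7 = 3p, so p = 7/3 ≈ 2.3333 and q = 47/3 ≈ 15.6667.
Δq = 15.6667 − 19 = -3.33.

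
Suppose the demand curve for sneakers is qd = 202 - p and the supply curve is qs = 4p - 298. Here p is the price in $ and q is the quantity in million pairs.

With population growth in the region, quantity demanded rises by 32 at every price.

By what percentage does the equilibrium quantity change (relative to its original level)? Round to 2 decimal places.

+25.10

Original equilibrium: 202 - p = 4p - 298 gives 500 = 5p, so p = 100 and q = 102.
With the change applied: demand qd = 234 - p, supply qs = 4p - 298.
Setting them equal: 234 - p = 4p - 298 → 532 = 5p, so p = 106.4 and q = 127.6.
%Δq = (127.6 − 102) / 102 × 100 = +25.10%.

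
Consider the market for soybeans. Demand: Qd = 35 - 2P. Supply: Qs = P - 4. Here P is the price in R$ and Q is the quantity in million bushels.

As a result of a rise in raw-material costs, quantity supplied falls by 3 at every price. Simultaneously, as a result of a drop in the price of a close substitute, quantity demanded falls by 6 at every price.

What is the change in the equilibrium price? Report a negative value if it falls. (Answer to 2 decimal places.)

-1.00

Initially, 35 - 2P = P - 4, so 39 = 3P and P = 13, Q = 9.
With the change applied: demand Qd = 29 - 2P, supply Qs = P - 7.
New equilibrium: 29 - 2P = P - 7 ⇒ 36 = 3P ⇒ P = 12, Q = 5.
ΔP = 12 − 13 = -1.00.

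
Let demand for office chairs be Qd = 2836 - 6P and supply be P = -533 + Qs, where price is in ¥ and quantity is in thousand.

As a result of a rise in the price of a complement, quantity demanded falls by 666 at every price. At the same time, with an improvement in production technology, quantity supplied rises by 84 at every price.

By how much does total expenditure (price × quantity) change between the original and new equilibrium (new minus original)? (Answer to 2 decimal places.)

-97491.55

Initially, 2836 - 6P = P + 533, so 2303 = 7P and P = 329, Q = 862.
With the change applied: demand Qd = 2170 - 6P, supply Qs = P + 617.
Clearing the new market: 2170 - 6P = P + 617, so P = 1553/7 ≈ 221.8571 and Q = 5872/7 ≈ 838.8571.
Expenditure moves from 329×862 = 283598 to 221.8571×838.8571 = 186106.4490; change = -97491.55.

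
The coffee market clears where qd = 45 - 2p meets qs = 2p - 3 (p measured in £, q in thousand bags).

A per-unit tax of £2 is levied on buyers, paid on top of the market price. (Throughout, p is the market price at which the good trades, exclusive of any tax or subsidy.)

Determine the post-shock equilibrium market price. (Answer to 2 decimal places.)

11.00

Initially, 45 - 2p = 2p - 3, so 48 = 4p and p = 12, q = 21.
Since buyers pay the price plus the tax, the effective demand curve becomes qd = 41 - 2p.
New equilibrium: 41 - 2p = 2p - 3 ⇒ 44 = 4p ⇒ p = 11, q = 19.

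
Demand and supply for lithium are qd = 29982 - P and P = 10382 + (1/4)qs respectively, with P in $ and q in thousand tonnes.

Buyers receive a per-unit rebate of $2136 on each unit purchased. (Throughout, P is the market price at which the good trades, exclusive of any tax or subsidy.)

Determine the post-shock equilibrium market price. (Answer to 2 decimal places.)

14729.20

Solve the original market: 29982 - P = 4P - 41528, hence P = 14302 and q = 15680.
Since buyers' out-of-pocket price is the market price minus the rebate, the effective demand curve becomes qd = 32118 - P.
Equate the new curves: 32118 - P = 4P - 41528, giving 73646 = 5P, P = 14729.2, q = 17388.8.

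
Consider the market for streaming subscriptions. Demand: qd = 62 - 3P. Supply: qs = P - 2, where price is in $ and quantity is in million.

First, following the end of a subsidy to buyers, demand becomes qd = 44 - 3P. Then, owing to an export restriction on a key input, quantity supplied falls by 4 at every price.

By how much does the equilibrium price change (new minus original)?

-3.5

Before the shock: 62 - 3P = P - 2 ⇒ 64 = 4P ⇒ P = 16, q = 14.
The new curves are qd = 44 - 3P (demand) and qs = P - 6 (supply).
Clearing the new market: 44 - 3P = P - 6, so P = 12.5 and q = 6.5.
ΔP = 12.5 − 16 = -3.5.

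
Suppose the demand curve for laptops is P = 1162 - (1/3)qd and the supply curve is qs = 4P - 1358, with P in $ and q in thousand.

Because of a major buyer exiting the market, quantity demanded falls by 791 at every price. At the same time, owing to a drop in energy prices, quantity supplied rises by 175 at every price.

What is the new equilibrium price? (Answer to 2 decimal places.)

554.00

Before the shock: 3486 - 3P = 4P - 1358 ⇒ 4844 = 7P ⇒ P = 692, q = 1410.
The shock moves the curves to qd = 2695 - 3P and qs = 4P - 1183.
New equilibrium: 2695 - 3P = 4P - 1183 ⇒ 3878 = 7P ⇒ P = 554, q = 1033.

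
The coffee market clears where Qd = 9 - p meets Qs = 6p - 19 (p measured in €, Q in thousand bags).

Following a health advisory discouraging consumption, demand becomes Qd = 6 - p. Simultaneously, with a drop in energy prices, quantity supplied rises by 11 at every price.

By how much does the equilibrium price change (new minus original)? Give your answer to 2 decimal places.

Original equilibrium: 9 - p = 6p - 19 gives 28 = 7p, so p = 4 and Q = 5.
The shock moves the curves to Qd = 6 - p and Qs = 6p - 8.
Setting them equal: 6 - p = 6p - 8 → 14 = 7p, so p = 2 and Q = 4.
Δp = 2 − 4 = -2.00.

-2.00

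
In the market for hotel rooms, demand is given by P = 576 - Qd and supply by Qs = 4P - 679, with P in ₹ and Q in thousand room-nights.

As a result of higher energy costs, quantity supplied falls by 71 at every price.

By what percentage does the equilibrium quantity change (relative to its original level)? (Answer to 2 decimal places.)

-4.37

Original equilibrium: 576 - P = 4P - 679 gives 1255 = 5P, so P = 251 and Q = 325.
With the change applied: demand Qd = 576 - P, supply Qs = 4P - 750.
Equate the new curves: 576 - P = 4P - 750, giving 1326 = 5P, P = 265.2, Q = 310.8.
%ΔQ = (310.8 − 325) / 325 × 100 = -4.37%.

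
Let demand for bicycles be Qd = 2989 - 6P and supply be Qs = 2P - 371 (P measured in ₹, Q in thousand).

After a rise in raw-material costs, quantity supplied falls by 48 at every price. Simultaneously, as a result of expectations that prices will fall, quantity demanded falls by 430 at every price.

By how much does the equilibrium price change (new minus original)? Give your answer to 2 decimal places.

Before the shock: 2989 - 6P = 2P - 371 ⇒ 3360 = 8P ⇒ P = 420, Q = 469.
With the change applied: demand Qd = 2559 - 6P, supply Qs = 2P - 419.
Clearing the new market: 2559 - 6P = 2P - 419, so P = 372.25 and Q = 325.5.
ΔP = 372.25 − 420 = -47.75.

-47.75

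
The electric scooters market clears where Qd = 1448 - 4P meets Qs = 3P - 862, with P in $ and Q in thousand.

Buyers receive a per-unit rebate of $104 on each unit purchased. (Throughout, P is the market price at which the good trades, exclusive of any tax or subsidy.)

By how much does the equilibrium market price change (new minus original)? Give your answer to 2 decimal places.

Solve the original market: 1448 - 4P = 3P - 862, hence P = 330 and Q = 128.
Since buyers' out-of-pocket price is the market price minus the rebate, the effective demand curve becomes Qd = 1864 - 4P.
Setting them equal: 1864 - 4P = 3P - 862 → 2726 = 7P, so P = 2726/7 ≈ 389.4286 and Q = 2144/7 ≈ 306.2857.
ΔP = 389.4286 − 330 = +59.43.

+59.43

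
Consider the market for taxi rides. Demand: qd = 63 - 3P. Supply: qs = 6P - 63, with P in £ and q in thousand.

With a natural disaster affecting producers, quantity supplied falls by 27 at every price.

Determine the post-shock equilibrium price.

17

Solve the original market: 63 - 3P = 6P - 63, hence P = 14 and q = 21.
With the change applied: demand qd = 63 - 3P, supply qs = 6P - 90.
Setting them equal: 63 - 3P = 6P - 90 → 153 = 9P, so P = 17 and q = 12.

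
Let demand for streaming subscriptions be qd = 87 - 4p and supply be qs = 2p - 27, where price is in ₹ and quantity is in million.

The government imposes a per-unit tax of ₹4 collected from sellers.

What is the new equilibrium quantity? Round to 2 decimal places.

5.67

Initially, 87 - 4p = 2p - 27, so 114 = 6p and p = 19, q = 11.
Since sellers keep the price net of the tax, the effective supply curve becomes qs = 2p - 35.
Setting them equal: 87 - 4p = 2p - 35 → 122 = 6p, so p = 61/3 ≈ 20.3333 and q = 17/3 ≈ 5.6667.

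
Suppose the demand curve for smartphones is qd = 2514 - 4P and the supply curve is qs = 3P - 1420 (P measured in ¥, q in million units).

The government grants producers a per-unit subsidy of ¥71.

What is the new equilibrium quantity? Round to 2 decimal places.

Initially, 2514 - 4P = 3P - 1420, so 3934 = 7P and P = 562, q = 266.
Since sellers receive the price plus the subsidy, the effective supply curve becomes qs = 3P - 1207.
New equilibrium: 2514 - 4P = 3P - 1207 ⇒ 3721 = 7P ⇒ P = 3721/7 ≈ 531.5714, q = 2714/7 ≈ 387.7143.

387.71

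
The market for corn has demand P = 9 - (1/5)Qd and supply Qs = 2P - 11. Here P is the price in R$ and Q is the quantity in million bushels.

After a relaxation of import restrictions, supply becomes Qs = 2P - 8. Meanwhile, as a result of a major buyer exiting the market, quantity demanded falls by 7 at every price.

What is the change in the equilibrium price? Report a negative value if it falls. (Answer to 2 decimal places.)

Initially, 45 - 5P = 2P - 11, so 56 = 7P and P = 8, Q = 5.
The shock moves the curves to Qd = 38 - 5P and Qs = 2P - 8.
New equilibrium: 38 - 5P = 2P - 8 ⇒ 46 = 7P ⇒ P = 46/7 ≈ 6.5714, Q = 36/7 ≈ 5.1429.
ΔP = 6.5714 − 8 = -1.43.

-1.43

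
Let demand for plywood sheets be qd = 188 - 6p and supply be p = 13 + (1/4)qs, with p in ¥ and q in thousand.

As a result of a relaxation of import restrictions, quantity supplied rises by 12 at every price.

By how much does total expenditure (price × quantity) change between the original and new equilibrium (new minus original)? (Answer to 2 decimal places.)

+111.36

Initially, 188 - 6p = 4p - 52, so 240 = 10p and p = 24, q = 44.
With the change applied: demand qd = 188 - 6p, supply qs = 4p - 40.
New equilibrium: 188 - 6p = 4p - 40 ⇒ 228 = 10p ⇒ p = 22.8, q = 51.2.
Expenditure moves from 24×44 = 1056 to 22.8×51.2 = 1167.36; change = +111.36.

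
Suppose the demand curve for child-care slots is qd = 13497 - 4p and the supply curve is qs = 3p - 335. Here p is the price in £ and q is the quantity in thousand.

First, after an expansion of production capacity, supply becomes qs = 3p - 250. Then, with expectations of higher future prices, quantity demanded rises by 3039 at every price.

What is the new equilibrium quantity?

Initially, 13497 - 4p = 3p - 335, so 13832 = 7p and p = 1976, q = 5593.
With the change applied: demand qd = 16536 - 4p, supply qs = 3p - 250.
Equate the new curves: 16536 - 4p = 3p - 250, giving 16786 = 7p, p = 2398, q = 6944.

6944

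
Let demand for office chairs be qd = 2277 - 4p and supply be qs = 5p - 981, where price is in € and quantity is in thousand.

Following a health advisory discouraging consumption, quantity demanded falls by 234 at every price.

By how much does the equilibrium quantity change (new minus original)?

-130

Initially, 2277 - 4p = 5p - 981, so 3258 = 9p and p = 362, q = 829.
With the change applied: demand qd = 2043 - 4p, supply qs = 5p - 981.
Clearing the new market: 2043 - 4p = 5p - 981, so p = 336 and q = 699.
Δq = 699 − 829 = -130.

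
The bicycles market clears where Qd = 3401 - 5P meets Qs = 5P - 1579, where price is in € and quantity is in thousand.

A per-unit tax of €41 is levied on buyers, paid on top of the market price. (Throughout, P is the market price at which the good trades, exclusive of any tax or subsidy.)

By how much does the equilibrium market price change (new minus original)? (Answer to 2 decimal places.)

-20.50

Original equilibrium: 3401 - 5P = 5P - 1579 gives 4980 = 10P, so P = 498 and Q = 911.
Since buyers pay the price plus the tax, the effective demand curve becomes Qd = 3196 - 5P.
Clearing the new market: 3196 - 5P = 5P - 1579, so P = 477.5 and Q = 808.5.
ΔP = 477.5 − 498 = -20.50.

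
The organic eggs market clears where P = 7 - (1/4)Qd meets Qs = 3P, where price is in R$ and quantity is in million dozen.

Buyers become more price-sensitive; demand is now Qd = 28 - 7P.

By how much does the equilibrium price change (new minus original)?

-1.2

Original equilibrium: 28 - 4P = 3P gives 28 = 7P, so P = 4 and Q = 12.
The new curves are Qd = 28 - 7P (demand) and Qs = 3P (supply).
Equate the new curves: 28 - 7P = 3P, giving 28 = 10P, P = 2.8, Q = 8.4.
ΔP = 2.8 − 4 = -1.2.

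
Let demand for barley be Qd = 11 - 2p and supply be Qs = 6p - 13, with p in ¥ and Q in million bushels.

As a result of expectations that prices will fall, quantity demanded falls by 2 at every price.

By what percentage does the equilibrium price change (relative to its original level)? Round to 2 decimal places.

Before the shock: 11 - 2p = 6p - 13 ⇒ 24 = 8p ⇒ p = 3, Q = 5.
The new curves are Qd = 9 - 2p (demand) and Qs = 6p - 13 (supply).
Setting them equal: 9 - 2p = 6p - 13 → 22 = 8p, so p = 2.75 and Q = 3.5.
%Δp = (2.75 − 3) / 3 × 100 = -8.33%.

-8.33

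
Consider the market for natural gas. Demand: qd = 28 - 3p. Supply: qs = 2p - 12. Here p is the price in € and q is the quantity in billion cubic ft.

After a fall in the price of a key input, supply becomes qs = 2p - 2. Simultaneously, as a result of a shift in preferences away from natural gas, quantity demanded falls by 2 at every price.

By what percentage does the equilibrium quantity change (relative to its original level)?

+130

Before the shock: 28 - 3p = 2p - 12 ⇒ 40 = 5p ⇒ p = 8, q = 4.
The new curves are qd = 26 - 3p (demand) and qs = 2p - 2 (supply).
Setting them equal: 26 - 3p = 2p - 2 → 28 = 5p, so p = 5.6 and q = 9.2.
%Δq = (9.2 − 4) / 4 × 100 = +130%.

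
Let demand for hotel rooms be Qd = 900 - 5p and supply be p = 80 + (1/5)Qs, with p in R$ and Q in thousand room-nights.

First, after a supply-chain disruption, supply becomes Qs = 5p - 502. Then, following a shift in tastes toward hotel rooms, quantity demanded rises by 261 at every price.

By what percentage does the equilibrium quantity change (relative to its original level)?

+31.8

Initially, 900 - 5p = 5p - 400, so 1300 = 10p and p = 130, Q = 250.
The shock moves the curves to Qd = 1161 - 5p and Qs = 5p - 502.
New equilibrium: 1161 - 5p = 5p - 502 ⇒ 1663 = 10p ⇒ p = 166.3, Q = 329.5.
%ΔQ = (329.5 − 250) / 250 × 100 = +31.8%.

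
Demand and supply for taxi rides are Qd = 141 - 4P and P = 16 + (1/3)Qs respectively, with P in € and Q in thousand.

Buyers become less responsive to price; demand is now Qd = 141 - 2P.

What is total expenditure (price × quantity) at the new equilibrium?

Before the shock: 141 - 4P = 3P - 48 ⇒ 189 = 7P ⇒ P = 27, Q = 33.
After the shift, demand is Qd = 141 - 2P and supply is Qs = 3P - 48.
Clearing the new market: 141 - 2P = 3P - 48, so P = 37.8 and Q = 65.4.
New expenditure = 37.8 × 65.4 = 2472.12.

2472.12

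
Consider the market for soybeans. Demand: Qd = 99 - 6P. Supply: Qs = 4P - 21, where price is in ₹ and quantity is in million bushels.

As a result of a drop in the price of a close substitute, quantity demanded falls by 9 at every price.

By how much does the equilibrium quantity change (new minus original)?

Initially, 99 - 6P = 4P - 21, so 120 = 10P and P = 12, Q = 27.
The new curves are Qd = 90 - 6P (demand) and Qs = 4P - 21 (supply).
Setting them equal: 90 - 6P = 4P - 21 → 111 = 10P, so P = 11.1 and Q = 23.4.
ΔQ = 23.4 − 27 = -3.6.

-3.6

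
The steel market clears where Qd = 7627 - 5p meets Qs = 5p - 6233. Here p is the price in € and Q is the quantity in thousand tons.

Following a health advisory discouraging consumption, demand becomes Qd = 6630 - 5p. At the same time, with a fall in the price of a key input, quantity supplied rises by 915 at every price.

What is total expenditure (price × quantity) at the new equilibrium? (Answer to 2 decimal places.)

783788.80

Initially, 7627 - 5p = 5p - 6233, so 13860 = 10p and p = 1386, Q = 697.
The new curves are Qd = 6630 - 5p (demand) and Qs = 5p - 5318 (supply).
Equate the new curves: 6630 - 5p = 5p - 5318, giving 11948 = 10p, p = 1194.8, Q = 656.
New expenditure = 1194.8 × 656 = 783788.80.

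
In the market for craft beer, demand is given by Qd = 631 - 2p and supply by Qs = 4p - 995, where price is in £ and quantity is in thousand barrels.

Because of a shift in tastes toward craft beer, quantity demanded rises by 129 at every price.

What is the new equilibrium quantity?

Initially, 631 - 2p = 4p - 995, so 1626 = 6p and p = 271, Q = 89.
The shock moves the curves to Qd = 760 - 2p and Qs = 4p - 995.
Clearing the new market: 760 - 2p = 4p - 995, so p = 292.5 and Q = 175.

175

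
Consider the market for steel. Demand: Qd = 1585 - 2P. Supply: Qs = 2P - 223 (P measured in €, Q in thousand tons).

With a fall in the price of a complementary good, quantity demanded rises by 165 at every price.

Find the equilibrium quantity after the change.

Initially, 1585 - 2P = 2P - 223, so 1808 = 4P and P = 452, Q = 681.
The shock moves the curves to Qd = 1750 - 2P and Qs = 2P - 223.
Equate the new curves: 1750 - 2P = 2P - 223, giving 1973 = 4P, P = 493.25, Q = 763.5.

763.5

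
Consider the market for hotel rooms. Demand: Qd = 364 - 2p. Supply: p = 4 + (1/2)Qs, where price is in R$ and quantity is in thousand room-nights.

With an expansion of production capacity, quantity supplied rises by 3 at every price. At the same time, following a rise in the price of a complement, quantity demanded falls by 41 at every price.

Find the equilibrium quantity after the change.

Initially, 364 - 2p = 2p - 8, so 372 = 4p and p = 93, Q = 178.
With the change applied: demand Qd = 323 - 2p, supply Qs = 2p - 5.
Setting them equal: 323 - 2p = 2p - 5 → 328 = 4p, so p = 82 and Q = 159.

159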